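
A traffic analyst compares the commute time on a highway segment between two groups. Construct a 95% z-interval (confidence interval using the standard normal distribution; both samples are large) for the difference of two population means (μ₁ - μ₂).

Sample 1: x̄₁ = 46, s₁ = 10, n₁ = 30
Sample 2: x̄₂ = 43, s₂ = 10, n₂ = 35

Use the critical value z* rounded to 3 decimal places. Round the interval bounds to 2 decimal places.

Both samples are large (n₁ = 30 ≥ 30, n₂ = 35 ≥ 30), so a z-interval for the difference of means applies.

Point estimate: x̄₁ - x̄₂ = 46 - 43 = 3

Standard error: SE = √(s₁²/n₁ + s₂²/n₂)
= √(10²/30 + 10²/35)
= √(3.333333 + 2.857143)
= 2.488067

For 95% confidence, z* = 1.96 (from standard normal table)
Margin of error: E = z* × SE = 1.96 × 2.488067 = 4.8766

Z-interval: (x̄₁ - x̄₂) ± E = 3 ± 4.8766 = (-1.8766, 7.8766)

Rounded to 2 decimal places:

(-1.88, 7.88)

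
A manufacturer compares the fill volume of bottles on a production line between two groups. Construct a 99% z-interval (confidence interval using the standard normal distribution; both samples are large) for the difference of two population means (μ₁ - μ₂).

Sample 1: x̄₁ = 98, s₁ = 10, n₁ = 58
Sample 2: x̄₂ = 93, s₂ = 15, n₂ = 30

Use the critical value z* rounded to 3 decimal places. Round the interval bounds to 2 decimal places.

Both samples are large (n₁ = 58 ≥ 30, n₂ = 30 ≥ 30), so a z-interval for the difference of means applies.

Point estimate: x̄₁ - x̄₂ = 98 - 93 = 5

Standard error: SE = √(s₁²/n₁ + s₂²/n₂)
= √(10²/58 + 15²/30)
= √(1.724138 + 7.500000)
= 3.037127

For 99% confidence, z* = 2.576 (from standard normal table)
Margin of error: E = z* × SE = 2.576 × 3.037127 = 7.8236

Z-interval: (x̄₁ - x̄₂) ± E = 5 ± 7.8236 = (-2.8236, 12.8236)

Rounded to 2 decimal places:

(-2.82, 12.82)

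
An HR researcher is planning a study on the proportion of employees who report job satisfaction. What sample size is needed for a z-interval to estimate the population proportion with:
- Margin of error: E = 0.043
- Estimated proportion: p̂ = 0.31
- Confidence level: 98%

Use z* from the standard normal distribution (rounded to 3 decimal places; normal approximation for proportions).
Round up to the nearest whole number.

Using z* for proportion z-interval (normal approximation).

For 98% confidence, z* = 2.326 (from standard normal table)

Sample size formula for proportion z-interval: n = z*²p̂(1-p̂)/E²

n = 2.326² × 0.31 × 0.69 / 0.043²
  = 5.410276 × 0.2139 / 0.001849
  = 625.8832

Round up to the nearest whole number: n = 626

626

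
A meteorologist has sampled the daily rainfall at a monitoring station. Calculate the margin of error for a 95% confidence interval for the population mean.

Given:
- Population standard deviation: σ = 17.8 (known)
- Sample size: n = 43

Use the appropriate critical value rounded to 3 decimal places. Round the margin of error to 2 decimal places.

The population standard deviation σ is known, so use the z-interval margin of error formula.

For 95% confidence, z* = 1.96 (from standard normal table)

Margin of error formula for z-interval: E = z* × σ/√n

E = 1.96 × 17.8/√43
  = 1.96 × 2.714475
  = 5.3204

Rounded to 2 decimal places:

5.32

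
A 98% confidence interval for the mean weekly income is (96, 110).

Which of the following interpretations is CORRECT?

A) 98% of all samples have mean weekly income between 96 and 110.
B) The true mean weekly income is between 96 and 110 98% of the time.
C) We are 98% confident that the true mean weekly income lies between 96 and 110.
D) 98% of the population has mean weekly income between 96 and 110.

A confidence interval represents our confidence in the procedure, not a probability statement about the parameter.

Key concept: If we repeated this sampling process many times and computed a 98% CI each time, about 98% of those intervals would contain the true population parameter.

For this specific interval (96, 110):
- Midpoint (point estimate): 103
- Margin of error: 7

The correct interpretation is the one stating confidence that the true parameter lies in the interval — option C.

C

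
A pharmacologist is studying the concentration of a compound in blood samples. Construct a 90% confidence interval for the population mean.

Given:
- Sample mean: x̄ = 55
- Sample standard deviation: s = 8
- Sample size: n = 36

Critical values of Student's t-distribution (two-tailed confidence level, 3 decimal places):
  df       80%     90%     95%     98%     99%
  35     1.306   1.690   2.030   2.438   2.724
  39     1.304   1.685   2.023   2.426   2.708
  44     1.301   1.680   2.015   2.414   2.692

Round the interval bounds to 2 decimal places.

The population standard deviation σ is unknown (only the sample standard deviation s is given), so use a t-interval with df = n - 1 = 36 - 1 = 35.

For 90% confidence with df = 35, t* = 1.690 (from t-table)

Standard error: SE = s/√n = 8/√36 = 1.333333

Margin of error: E = t* × SE = 1.690 × 1.333333 = 2.2533

T-interval: x̄ ± E = 55 ± 2.2533 = (52.7467, 57.2533)

Rounded to 2 decimal places:

(52.75, 57.25)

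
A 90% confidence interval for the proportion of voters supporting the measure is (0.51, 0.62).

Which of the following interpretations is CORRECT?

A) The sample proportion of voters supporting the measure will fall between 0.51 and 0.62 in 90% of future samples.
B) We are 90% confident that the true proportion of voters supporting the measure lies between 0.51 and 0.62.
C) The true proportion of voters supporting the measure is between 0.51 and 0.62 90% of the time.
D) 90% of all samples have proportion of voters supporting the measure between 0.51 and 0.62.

A confidence interval represents our confidence in the procedure, not a probability statement about the parameter.

Key concept: If we repeated this sampling process many times and computed a 90% CI each time, about 90% of those intervals would contain the true population parameter.

For this specific interval (0.51, 0.62):
- Midpoint (point estimate): 0.565
- Margin of error: 0.055

The correct interpretation is the one stating confidence that the true parameter lies in the interval — option B.

B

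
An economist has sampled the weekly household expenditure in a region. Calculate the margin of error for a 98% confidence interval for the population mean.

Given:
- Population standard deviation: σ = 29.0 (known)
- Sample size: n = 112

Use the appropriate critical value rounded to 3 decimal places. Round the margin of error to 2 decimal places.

The population standard deviation σ is known, so use the z-interval margin of error formula.

For 98% confidence, z* = 2.326 (from standard normal table)

Margin of error formula for z-interval: E = z* × σ/√n

E = 2.326 × 29.0/√112
  = 2.326 × 2.740242
  = 6.3738

Rounded to 2 decimal places:

6.37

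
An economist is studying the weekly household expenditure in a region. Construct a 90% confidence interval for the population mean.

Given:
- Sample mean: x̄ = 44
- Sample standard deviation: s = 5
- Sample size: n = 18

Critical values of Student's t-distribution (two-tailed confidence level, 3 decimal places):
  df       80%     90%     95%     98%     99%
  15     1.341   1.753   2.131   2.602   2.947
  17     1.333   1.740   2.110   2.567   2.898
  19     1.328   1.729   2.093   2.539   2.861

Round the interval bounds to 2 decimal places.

The population standard deviation σ is unknown (only the sample standard deviation s is given), so use a t-interval with df = n - 1 = 18 - 1 = 17.

For 90% confidence with df = 17, t* = 1.740 (from t-table)

Standard error: SE = s/√n = 5/√18 = 1.178511

Margin of error: E = t* × SE = 1.740 × 1.178511 = 2.0506

T-interval: x̄ ± E = 44 ± 2.0506 = (41.9494, 46.0506)

Rounded to 2 decimal places:

(41.95, 46.05)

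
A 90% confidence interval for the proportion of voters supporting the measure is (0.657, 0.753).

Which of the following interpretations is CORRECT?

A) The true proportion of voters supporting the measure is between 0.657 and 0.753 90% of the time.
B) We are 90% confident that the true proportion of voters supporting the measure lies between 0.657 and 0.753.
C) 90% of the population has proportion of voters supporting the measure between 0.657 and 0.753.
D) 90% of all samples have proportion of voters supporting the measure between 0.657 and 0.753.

A confidence interval represents our confidence in the procedure, not a probability statement about the parameter.

Key concept: If we repeated this sampling process many times and computed a 90% CI each time, about 90% of those intervals would contain the true population parameter.

For this specific interval (0.657, 0.753):
- Midpoint (point estimate): 0.705
- Margin of error: 0.048

The correct interpretation is the one stating confidence that the true parameter lies in the interval — option B.

B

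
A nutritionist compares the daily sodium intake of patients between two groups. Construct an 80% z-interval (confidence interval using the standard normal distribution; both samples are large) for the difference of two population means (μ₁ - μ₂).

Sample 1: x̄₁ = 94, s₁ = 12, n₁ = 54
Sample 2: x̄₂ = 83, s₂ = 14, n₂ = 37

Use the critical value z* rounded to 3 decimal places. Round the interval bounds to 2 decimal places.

Both samples are large (n₁ = 54 ≥ 30, n₂ = 37 ≥ 30), so a z-interval for the difference of means applies.

Point estimate: x̄₁ - x̄₂ = 94 - 83 = 11

Standard error: SE = √(s₁²/n₁ + s₂²/n₂)
= √(12²/54 + 14²/37)
= √(2.666667 + 5.297297)
= 2.822050

For 80% confidence, z* = 1.282 (from standard normal table)
Margin of error: E = z* × SE = 1.282 × 2.822050 = 3.6179

Z-interval: (x̄₁ - x̄₂) ± E = 11 ± 3.6179 = (7.3821, 14.6179)

Rounded to 2 decimal places:

(7.38, 14.62)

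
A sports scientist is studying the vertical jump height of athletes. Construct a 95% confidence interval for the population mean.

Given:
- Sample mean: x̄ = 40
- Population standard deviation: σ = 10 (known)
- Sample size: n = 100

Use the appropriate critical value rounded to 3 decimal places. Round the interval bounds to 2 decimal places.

The population standard deviation σ is known, so use a z-interval (standard normal critical value).

For 95% confidence, z* = 1.96 (from standard normal table)

Standard error: SE = σ/√n = 10/√100 = 1.000000

Margin of error: E = z* × SE = 1.96 × 1.000000 = 1.9600

Z-interval: x̄ ± E = 40 ± 1.9600 = (38.0400, 41.9600)

Rounded to 2 decimal places:

(38.04, 41.96)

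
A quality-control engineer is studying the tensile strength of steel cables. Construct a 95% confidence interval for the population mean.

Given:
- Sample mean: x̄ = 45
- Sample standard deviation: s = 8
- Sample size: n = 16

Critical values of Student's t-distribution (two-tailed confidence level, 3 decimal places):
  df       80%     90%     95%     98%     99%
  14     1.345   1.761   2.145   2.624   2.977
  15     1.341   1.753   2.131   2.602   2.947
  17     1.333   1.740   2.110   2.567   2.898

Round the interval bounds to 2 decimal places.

The population standard deviation σ is unknown (only the sample standard deviation s is given), so use a t-interval with df = n - 1 = 16 - 1 = 15.

For 95% confidence with df = 15, t* = 2.131 (from t-table)

Standard error: SE = s/√n = 8/√16 = 2.000000

Margin of error: E = t* × SE = 2.131 × 2.000000 = 4.2620

T-interval: x̄ ± E = 45 ± 4.2620 = (40.7380, 49.2620)

Rounded to 2 decimal places:

(40.74, 49.26)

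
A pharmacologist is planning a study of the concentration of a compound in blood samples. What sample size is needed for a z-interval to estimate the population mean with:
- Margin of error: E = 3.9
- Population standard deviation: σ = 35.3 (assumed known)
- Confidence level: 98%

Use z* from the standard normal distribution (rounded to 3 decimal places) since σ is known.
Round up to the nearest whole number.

Using z* since population σ is known (z-interval formula).

For 98% confidence, z* = 2.326 (from standard normal table)

Sample size formula for z-interval: n = (z*σ/E)²

n = (2.326 × 35.3 / 3.9)²
  = (21.053282)²
  = 443.2407

Round up to the nearest whole number: n = 444

444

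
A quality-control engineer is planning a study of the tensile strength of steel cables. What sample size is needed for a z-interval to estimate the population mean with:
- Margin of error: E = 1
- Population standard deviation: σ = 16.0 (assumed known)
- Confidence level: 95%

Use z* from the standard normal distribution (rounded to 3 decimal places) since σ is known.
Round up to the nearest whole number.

Using z* since population σ is known (z-interval formula).

For 95% confidence, z* = 1.96 (from standard normal table)

Sample size formula for z-interval: n = (z*σ/E)²

n = (1.96 × 16.0 / 1)²
  = (31.360000)²
  = 983.4496

Round up to the nearest whole number: n = 984

984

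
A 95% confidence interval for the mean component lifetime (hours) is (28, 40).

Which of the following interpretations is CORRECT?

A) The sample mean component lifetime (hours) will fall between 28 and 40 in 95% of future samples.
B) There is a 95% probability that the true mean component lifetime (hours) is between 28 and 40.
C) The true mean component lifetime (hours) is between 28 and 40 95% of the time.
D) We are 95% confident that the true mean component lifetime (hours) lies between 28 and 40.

A confidence interval represents our confidence in the procedure, not a probability statement about the parameter.

Key concept: If we repeated this sampling process many times and computed a 95% CI each time, about 95% of those intervals would contain the true population parameter.

For this specific interval (28, 40):
- Midpoint (point estimate): 34
- Margin of error: 6

The correct interpretation is the one stating confidence that the true parameter lies in the interval — option D.

D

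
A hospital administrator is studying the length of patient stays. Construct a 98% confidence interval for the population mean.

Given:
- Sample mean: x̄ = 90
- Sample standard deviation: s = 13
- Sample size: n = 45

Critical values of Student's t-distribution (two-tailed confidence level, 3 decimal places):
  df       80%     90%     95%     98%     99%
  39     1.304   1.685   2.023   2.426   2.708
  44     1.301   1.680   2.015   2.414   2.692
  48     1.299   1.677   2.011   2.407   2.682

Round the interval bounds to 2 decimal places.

The population standard deviation σ is unknown (only the sample standard deviation s is given), so use a t-interval with df = n - 1 = 45 - 1 = 44.

For 98% confidence with df = 44, t* = 2.414 (from t-table)

Standard error: SE = s/√n = 13/√45 = 1.937926

Margin of error: E = t* × SE = 2.414 × 1.937926 = 4.6782

T-interval: x̄ ± E = 90 ± 4.6782 = (85.3218, 94.6782)

Rounded to 2 decimal places:

(85.32, 94.68)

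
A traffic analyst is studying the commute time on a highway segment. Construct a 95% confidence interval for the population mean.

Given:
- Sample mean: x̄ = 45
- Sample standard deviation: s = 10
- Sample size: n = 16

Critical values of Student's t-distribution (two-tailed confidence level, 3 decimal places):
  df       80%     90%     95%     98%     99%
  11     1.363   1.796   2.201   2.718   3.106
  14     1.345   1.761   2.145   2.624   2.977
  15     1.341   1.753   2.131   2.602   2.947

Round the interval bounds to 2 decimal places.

The population standard deviation σ is unknown (only the sample standard deviation s is given), so use a t-interval with df = n - 1 = 16 - 1 = 15.

For 95% confidence with df = 15, t* = 2.131 (from t-table)

Standard error: SE = s/√n = 10/√16 = 2.500000

Margin of error: E = t* × SE = 2.131 × 2.500000 = 5.3275

T-interval: x̄ ± E = 45 ± 5.3275 = (39.6725, 50.3275)

Rounded to 2 decimal places:

(39.67, 50.33)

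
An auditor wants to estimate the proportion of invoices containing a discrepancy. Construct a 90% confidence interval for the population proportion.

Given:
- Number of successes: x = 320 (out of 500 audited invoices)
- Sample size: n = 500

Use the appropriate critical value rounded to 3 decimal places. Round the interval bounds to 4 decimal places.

Sample proportion: p̂ = 320/500 = 0.640000

Check conditions for normal approximation:
  np̂ = 320 ≥ 10 ✓
  n(1-p̂) = 180 ≥ 10 ✓

The sample is large enough, so use a z-interval (normal approximation) for the proportion.

For 90% confidence, z* = 1.645 (from standard normal table)

Standard error: SE = √(p̂(1-p̂)/n) = √(0.640000×0.360000/500) = 0.02146625

Margin of error: E = z* × SE = 1.645 × 0.02146625 = 0.035312

Z-interval: p̂ ± E = 0.640000 ± 0.035312 = (0.604688, 0.675312)

Rounded to 4 decimal places:

(0.6047, 0.6753)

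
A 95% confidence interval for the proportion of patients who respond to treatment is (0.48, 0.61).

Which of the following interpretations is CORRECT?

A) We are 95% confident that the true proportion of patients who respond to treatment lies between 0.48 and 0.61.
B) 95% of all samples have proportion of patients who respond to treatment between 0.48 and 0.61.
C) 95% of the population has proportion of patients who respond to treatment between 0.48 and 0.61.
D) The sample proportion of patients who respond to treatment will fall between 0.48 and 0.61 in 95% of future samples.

A confidence interval represents our confidence in the procedure, not a probability statement about the parameter.

Key concept: If we repeated this sampling process many times and computed a 95% CI each time, about 95% of those intervals would contain the true population parameter.

For this specific interval (0.48, 0.61):
- Midpoint (point estimate): 0.545
- Margin of error: 0.065

The correct interpretation is the one stating confidence that the true parameter lies in the interval — option A.

A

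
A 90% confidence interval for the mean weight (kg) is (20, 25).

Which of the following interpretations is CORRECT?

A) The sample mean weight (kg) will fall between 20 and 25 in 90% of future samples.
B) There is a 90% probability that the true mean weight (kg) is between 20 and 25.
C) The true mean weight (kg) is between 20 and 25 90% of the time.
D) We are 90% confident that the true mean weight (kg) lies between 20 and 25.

A confidence interval represents our confidence in the procedure, not a probability statement about the parameter.

Key concept: If we repeated this sampling process many times and computed a 90% CI each time, about 90% of those intervals would contain the true population parameter.

For this specific interval (20, 25):
- Midpoint (point estimate): 22.5
- Margin of error: 2.5

The correct interpretation is the one stating confidence that the true parameter lies in the interval — option D.

D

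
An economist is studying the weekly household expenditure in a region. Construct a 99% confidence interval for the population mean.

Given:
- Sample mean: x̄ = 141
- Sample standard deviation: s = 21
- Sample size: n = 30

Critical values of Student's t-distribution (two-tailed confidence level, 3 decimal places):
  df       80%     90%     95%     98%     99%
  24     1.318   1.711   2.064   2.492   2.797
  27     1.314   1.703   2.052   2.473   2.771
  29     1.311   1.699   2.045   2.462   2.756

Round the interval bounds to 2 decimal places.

The population standard deviation σ is unknown (only the sample standard deviation s is given), so use a t-interval with df = n - 1 = 30 - 1 = 29.

For 99% confidence with df = 29, t* = 2.756 (from t-table)

Standard error: SE = s/√n = 21/√30 = 3.834058

Margin of error: E = t* × SE = 2.756 × 3.834058 = 10.5667

T-interval: x̄ ± E = 141 ± 10.5667 = (130.4333, 151.5667)

Rounded to 2 decimal places:

(130.43, 151.57)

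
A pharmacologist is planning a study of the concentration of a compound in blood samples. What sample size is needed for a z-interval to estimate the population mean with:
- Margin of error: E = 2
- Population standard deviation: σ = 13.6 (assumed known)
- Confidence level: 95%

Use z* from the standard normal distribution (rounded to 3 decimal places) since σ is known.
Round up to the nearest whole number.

Using z* since population σ is known (z-interval formula).

For 95% confidence, z* = 1.96 (from standard normal table)

Sample size formula for z-interval: n = (z*σ/E)²

n = (1.96 × 13.6 / 2)²
  = (13.328000)²
  = 177.6356

Round up to the nearest whole number: n = 178

178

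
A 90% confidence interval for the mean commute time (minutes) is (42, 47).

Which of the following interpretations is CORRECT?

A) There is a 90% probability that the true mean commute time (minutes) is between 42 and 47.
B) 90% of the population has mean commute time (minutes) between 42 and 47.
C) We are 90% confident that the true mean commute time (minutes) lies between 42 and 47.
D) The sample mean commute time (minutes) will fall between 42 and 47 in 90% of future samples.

A confidence interval represents our confidence in the procedure, not a probability statement about the parameter.

Key concept: If we repeated this sampling process many times and computed a 90% CI each time, about 90% of those intervals would contain the true population parameter.

For this specific interval (42, 47):
- Midpoint (point estimate): 44.5
- Margin of error: 2.5

The correct interpretation is the one stating confidence that the true parameter lies in the interval — option C.

C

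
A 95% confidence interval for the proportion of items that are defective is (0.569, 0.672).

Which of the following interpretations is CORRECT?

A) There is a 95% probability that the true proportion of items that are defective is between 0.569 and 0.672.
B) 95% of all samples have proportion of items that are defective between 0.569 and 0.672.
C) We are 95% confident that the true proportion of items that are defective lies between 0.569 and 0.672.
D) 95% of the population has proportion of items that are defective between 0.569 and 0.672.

A confidence interval represents our confidence in the procedure, not a probability statement about the parameter.

Key concept: If we repeated this sampling process many times and computed a 95% CI each time, about 95% of those intervals would contain the true population parameter.

For this specific interval (0.569, 0.672):
- Midpoint (point estimate): 0.6205
- Margin of error: 0.0515

The correct interpretation is the one stating confidence that the true parameter lies in the interval — option C.

C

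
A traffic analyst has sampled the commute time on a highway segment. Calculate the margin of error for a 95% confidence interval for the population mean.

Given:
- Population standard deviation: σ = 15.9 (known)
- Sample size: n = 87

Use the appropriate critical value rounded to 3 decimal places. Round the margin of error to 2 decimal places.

The population standard deviation σ is known, so use the z-interval margin of error formula.

For 95% confidence, z* = 1.96 (from standard normal table)

Margin of error formula for z-interval: E = z* × σ/√n

E = 1.96 × 15.9/√87
  = 1.96 × 1.704659
  = 3.3411

Rounded to 2 decimal places:

3.34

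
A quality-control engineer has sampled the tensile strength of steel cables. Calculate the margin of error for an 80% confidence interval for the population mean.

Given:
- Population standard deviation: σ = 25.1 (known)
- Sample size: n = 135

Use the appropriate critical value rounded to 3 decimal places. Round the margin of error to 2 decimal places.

The population standard deviation σ is known, so use the z-interval margin of error formula.

For 80% confidence, z* = 1.282 (from standard normal table)

Margin of error formula for z-interval: E = z* × σ/√n

E = 1.282 × 25.1/√135
  = 1.282 × 2.160264
  = 2.7695

Rounded to 2 decimal places:

2.77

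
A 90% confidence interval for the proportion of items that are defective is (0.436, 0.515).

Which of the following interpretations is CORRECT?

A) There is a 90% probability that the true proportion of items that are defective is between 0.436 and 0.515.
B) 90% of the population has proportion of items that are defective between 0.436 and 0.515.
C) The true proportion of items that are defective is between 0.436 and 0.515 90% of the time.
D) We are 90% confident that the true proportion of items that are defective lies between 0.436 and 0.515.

A confidence interval represents our confidence in the procedure, not a probability statement about the parameter.

Key concept: If we repeated this sampling process many times and computed a 90% CI each time, about 90% of those intervals would contain the true population parameter.

For this specific interval (0.436, 0.515):
- Midpoint (point estimate): 0.4755
- Margin of error: 0.0395

The correct interpretation is the one stating confidence that the true parameter lies in the interval — option D.

D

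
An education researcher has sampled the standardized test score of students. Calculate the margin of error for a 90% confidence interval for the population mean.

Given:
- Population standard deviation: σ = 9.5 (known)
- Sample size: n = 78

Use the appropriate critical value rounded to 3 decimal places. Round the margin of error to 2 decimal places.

The population standard deviation σ is known, so use the z-interval margin of error formula.

For 90% confidence, z* = 1.645 (from standard normal table)

Margin of error formula for z-interval: E = z* × σ/√n

E = 1.645 × 9.5/√78
  = 1.645 × 1.075663
  = 1.7695

Rounded to 2 decimal places:

1.77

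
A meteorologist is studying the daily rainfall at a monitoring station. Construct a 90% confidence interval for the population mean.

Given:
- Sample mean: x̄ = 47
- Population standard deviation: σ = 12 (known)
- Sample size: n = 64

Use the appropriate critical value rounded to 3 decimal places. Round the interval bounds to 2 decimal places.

The population standard deviation σ is known, so use a z-interval (standard normal critical value).

For 90% confidence, z* = 1.645 (from standard normal table)

Standard error: SE = σ/√n = 12/√64 = 1.500000

Margin of error: E = z* × SE = 1.645 × 1.500000 = 2.4675

Z-interval: x̄ ± E = 47 ± 2.4675 = (44.5325, 49.4675)

Rounded to 2 decimal places:

(44.53, 49.47)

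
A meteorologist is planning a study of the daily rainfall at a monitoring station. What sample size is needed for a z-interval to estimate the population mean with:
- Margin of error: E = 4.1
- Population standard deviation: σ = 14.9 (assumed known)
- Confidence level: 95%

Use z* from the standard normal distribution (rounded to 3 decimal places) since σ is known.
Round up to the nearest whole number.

Using z* since population σ is known (z-interval formula).

For 95% confidence, z* = 1.96 (from standard normal table)

Sample size formula for z-interval: n = (z*σ/E)²

n = (1.96 × 14.9 / 4.1)²
  = (7.122927)²
  = 50.7361

Round up to the nearest whole number: n = 51

51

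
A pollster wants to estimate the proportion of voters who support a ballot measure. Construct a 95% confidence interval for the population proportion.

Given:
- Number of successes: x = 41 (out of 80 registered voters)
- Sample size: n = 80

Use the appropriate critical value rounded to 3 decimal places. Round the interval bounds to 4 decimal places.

Sample proportion: p̂ = 41/80 = 0.512500

Check conditions for normal approximation:
  np̂ = 41 ≥ 10 ✓
  n(1-p̂) = 39 ≥ 10 ✓

The sample is large enough, so use a z-interval (normal approximation) for the proportion.

For 95% confidence, z* = 1.96 (from standard normal table)

Standard error: SE = √(p̂(1-p̂)/n) = √(0.512500×0.487500/80) = 0.05588423

Margin of error: E = z* × SE = 1.96 × 0.05588423 = 0.109533

Z-interval: p̂ ± E = 0.512500 ± 0.109533 = (0.402967, 0.622033)

Rounded to 4 decimal places:

(0.4030, 0.6220)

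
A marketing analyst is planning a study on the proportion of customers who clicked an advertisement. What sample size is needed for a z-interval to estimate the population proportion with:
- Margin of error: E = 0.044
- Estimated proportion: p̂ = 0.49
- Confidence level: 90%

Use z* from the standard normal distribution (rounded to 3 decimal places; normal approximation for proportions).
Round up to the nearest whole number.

Using z* for proportion z-interval (normal approximation).

For 90% confidence, z* = 1.645 (from standard normal table)

Sample size formula for proportion z-interval: n = z*²p̂(1-p̂)/E²

n = 1.645² × 0.49 × 0.51 / 0.044²
  = 2.706025 × 0.2499 / 0.001936
  = 349.2953

Round up to the nearest whole number: n = 350

350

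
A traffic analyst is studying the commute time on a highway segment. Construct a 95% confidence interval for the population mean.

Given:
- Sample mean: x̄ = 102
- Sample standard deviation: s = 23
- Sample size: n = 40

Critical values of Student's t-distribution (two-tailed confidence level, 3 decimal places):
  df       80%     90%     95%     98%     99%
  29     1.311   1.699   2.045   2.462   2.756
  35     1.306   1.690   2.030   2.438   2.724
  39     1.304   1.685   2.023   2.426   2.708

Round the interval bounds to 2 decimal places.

The population standard deviation σ is unknown (only the sample standard deviation s is given), so use a t-interval with df = n - 1 = 40 - 1 = 39.

For 95% confidence with df = 39, t* = 2.023 (from t-table)

Standard error: SE = s/√n = 23/√40 = 3.636619

Margin of error: E = t* × SE = 2.023 × 3.636619 = 7.3569

T-interval: x̄ ± E = 102 ± 7.3569 = (94.6431, 109.3569)

Rounded to 2 decimal places:

(94.64, 109.36)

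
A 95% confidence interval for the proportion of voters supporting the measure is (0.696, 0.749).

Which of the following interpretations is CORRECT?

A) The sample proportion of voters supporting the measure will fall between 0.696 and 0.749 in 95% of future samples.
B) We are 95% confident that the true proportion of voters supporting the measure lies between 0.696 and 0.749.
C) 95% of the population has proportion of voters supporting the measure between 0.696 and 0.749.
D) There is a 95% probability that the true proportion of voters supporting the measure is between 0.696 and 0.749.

A confidence interval represents our confidence in the procedure, not a probability statement about the parameter.

Key concept: If we repeated this sampling process many times and computed a 95% CI each time, about 95% of those intervals would contain the true population parameter.

For this specific interval (0.696, 0.749):
- Midpoint (point estimate): 0.7225
- Margin of error: 0.0265

The correct interpretation is the one stating confidence that the true parameter lies in the interval — option B.

B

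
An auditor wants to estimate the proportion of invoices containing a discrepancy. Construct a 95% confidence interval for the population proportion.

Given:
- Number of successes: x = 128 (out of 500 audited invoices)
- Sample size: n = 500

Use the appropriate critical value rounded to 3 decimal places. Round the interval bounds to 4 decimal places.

Sample proportion: p̂ = 128/500 = 0.256000

Check conditions for normal approximation:
  np̂ = 128 ≥ 10 ✓
  n(1-p̂) = 372 ≥ 10 ✓

The sample is large enough, so use a z-interval (normal approximation) for the proportion.

For 95% confidence, z* = 1.96 (from standard normal table)

Standard error: SE = √(p̂(1-p̂)/n) = √(0.256000×0.744000/500) = 0.01951738

Margin of error: E = z* × SE = 1.96 × 0.01951738 = 0.038254

Z-interval: p̂ ± E = 0.256000 ± 0.038254 = (0.217746, 0.294254)

Rounded to 4 decimal places:

(0.2177, 0.2943)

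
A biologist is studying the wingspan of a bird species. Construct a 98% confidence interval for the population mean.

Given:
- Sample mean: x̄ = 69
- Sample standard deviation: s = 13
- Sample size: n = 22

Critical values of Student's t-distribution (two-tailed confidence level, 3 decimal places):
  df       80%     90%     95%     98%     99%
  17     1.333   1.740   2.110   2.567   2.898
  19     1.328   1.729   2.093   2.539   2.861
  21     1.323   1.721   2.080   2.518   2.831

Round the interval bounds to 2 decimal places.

The population standard deviation σ is unknown (only the sample standard deviation s is given), so use a t-interval with df = n - 1 = 22 - 1 = 21.

For 98% confidence with df = 21, t* = 2.518 (from t-table)

Standard error: SE = s/√n = 13/√22 = 2.771609

Margin of error: E = t* × SE = 2.518 × 2.771609 = 6.9789

T-interval: x̄ ± E = 69 ± 6.9789 = (62.0211, 75.9789)

Rounded to 2 decimal places:

(62.02, 75.98)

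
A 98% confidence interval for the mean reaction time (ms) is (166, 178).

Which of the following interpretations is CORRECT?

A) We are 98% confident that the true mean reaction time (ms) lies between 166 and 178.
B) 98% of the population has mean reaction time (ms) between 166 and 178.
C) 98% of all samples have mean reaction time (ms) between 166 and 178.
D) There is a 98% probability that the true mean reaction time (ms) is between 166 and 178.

A confidence interval represents our confidence in the procedure, not a probability statement about the parameter.

Key concept: If we repeated this sampling process many times and computed a 98% CI each time, about 98% of those intervals would contain the true population parameter.

For this specific interval (166, 178):
- Midpoint (point estimate): 172
- Margin of error: 6

The correct interpretation is the one stating confidence that the true parameter lies in the interval — option A.

A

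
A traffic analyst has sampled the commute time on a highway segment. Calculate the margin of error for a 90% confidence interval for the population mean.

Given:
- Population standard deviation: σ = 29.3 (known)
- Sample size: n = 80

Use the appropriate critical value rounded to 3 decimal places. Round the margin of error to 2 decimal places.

The population standard deviation σ is known, so use the z-interval margin of error formula.

For 90% confidence, z* = 1.645 (from standard normal table)

Margin of error formula for z-interval: E = z* × σ/√n

E = 1.645 × 29.3/√80
  = 1.645 × 3.275840
  = 5.3888

Rounded to 2 decimal places:

5.39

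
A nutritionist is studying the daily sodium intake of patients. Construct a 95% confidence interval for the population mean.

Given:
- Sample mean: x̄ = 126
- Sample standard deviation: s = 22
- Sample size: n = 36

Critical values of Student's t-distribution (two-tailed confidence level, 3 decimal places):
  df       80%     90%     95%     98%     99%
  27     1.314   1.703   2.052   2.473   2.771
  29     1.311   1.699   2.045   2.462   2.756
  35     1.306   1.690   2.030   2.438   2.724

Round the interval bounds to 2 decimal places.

The population standard deviation σ is unknown (only the sample standard deviation s is given), so use a t-interval with df = n - 1 = 36 - 1 = 35.

For 95% confidence with df = 35, t* = 2.030 (from t-table)

Standard error: SE = s/√n = 22/√36 = 3.666667

Margin of error: E = t* × SE = 2.030 × 3.666667 = 7.4433

T-interval: x̄ ± E = 126 ± 7.4433 = (118.5567, 133.4433)

Rounded to 2 decimal places:

(118.56, 133.44)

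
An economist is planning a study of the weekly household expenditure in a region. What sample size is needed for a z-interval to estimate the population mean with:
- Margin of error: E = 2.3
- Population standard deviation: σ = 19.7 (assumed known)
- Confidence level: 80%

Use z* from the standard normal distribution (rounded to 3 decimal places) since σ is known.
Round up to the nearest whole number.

Using z* since population σ is known (z-interval formula).

For 80% confidence, z* = 1.282 (from standard normal table)

Sample size formula for z-interval: n = (z*σ/E)²

n = (1.282 × 19.7 / 2.3)²
  = (10.980609)²
  = 120.5738

Round up to the nearest whole number: n = 121

121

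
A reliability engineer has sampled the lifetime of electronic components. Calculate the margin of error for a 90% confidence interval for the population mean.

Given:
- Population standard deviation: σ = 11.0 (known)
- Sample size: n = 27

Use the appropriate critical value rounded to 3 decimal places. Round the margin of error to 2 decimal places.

The population standard deviation σ is known, so use the z-interval margin of error formula.

For 90% confidence, z* = 1.645 (from standard normal table)

Margin of error formula for z-interval: E = z* × σ/√n

E = 1.645 × 11.0/√27
  = 1.645 × 2.116951
  = 3.4824

Rounded to 2 decimal places:

3.48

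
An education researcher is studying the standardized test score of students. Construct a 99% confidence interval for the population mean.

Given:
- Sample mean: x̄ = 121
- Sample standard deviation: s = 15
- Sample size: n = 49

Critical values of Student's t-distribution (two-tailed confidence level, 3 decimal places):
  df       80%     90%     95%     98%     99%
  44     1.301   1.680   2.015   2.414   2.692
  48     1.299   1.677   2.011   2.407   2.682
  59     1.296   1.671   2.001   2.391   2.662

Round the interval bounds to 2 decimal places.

The population standard deviation σ is unknown (only the sample standard deviation s is given), so use a t-interval with df = n - 1 = 49 - 1 = 48.

For 99% confidence with df = 48, t* = 2.682 (from t-table)

Standard error: SE = s/√n = 15/√49 = 2.142857

Margin of error: E = t* × SE = 2.682 × 2.142857 = 5.7471

T-interval: x̄ ± E = 121 ± 5.7471 = (115.2529, 126.7471)

Rounded to 2 decimal places:

(115.25, 126.75)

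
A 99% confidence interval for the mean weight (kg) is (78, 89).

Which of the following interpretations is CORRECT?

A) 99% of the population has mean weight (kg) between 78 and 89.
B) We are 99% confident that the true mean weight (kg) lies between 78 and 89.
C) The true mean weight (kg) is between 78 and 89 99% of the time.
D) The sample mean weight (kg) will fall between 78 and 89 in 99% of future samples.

A confidence interval represents our confidence in the procedure, not a probability statement about the parameter.

Key concept: If we repeated this sampling process many times and computed a 99% CI each time, about 99% of those intervals would contain the true population parameter.

For this specific interval (78, 89):
- Midpoint (point estimate): 83.5
- Margin of error: 5.5

The correct interpretation is the one stating confidence that the true parameter lies in the interval — option B.

B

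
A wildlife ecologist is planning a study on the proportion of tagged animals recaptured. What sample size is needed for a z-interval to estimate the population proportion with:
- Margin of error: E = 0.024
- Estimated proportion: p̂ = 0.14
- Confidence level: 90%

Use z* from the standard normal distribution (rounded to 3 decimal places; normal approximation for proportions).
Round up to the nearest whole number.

Using z* for proportion z-interval (normal approximation).

For 90% confidence, z* = 1.645 (from standard normal table)

Sample size formula for proportion z-interval: n = z*²p̂(1-p̂)/E²

n = 1.645² × 0.14 × 0.86 / 0.024²
  = 2.706025 × 0.1204 / 0.000576
  = 565.6344

Round up to the nearest whole number: n = 566

566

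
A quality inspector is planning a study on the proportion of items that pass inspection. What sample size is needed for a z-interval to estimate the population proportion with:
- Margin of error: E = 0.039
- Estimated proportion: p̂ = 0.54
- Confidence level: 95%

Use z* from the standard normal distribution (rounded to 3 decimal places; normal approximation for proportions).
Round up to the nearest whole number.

Using z* for proportion z-interval (normal approximation).

For 95% confidence, z* = 1.96 (from standard normal table)

Sample size formula for proportion z-interval: n = z*²p̂(1-p̂)/E²

n = 1.96² × 0.54 × 0.46 / 0.039²
  = 3.8416 × 0.2484 / 0.001521
  = 627.3856

Round up to the nearest whole number: n = 628

628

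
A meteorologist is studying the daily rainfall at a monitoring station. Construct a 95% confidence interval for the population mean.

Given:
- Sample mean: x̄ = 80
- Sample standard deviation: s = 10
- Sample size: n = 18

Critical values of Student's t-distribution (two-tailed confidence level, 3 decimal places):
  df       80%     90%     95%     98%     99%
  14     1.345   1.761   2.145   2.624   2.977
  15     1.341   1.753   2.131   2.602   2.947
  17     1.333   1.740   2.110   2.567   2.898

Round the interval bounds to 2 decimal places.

The population standard deviation σ is unknown (only the sample standard deviation s is given), so use a t-interval with df = n - 1 = 18 - 1 = 17.

For 95% confidence with df = 17, t* = 2.110 (from t-table)

Standard error: SE = s/√n = 10/√18 = 2.357023

Margin of error: E = t* × SE = 2.110 × 2.357023 = 4.9733

T-interval: x̄ ± E = 80 ± 4.9733 = (75.0267, 84.9733)

Rounded to 2 decimal places:

(75.03, 84.97)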